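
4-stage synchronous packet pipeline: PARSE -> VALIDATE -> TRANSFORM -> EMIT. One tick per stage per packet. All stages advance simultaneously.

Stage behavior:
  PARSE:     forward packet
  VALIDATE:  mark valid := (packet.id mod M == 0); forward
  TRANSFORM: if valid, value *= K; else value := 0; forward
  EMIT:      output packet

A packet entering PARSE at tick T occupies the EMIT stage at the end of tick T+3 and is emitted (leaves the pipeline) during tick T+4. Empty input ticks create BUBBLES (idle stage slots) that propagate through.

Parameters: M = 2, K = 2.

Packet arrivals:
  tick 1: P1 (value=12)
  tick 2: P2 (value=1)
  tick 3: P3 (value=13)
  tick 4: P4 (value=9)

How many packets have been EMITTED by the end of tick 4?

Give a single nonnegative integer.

Answer: 0

Derivation:
Tick 1: [PARSE:P1(v=12,ok=F), VALIDATE:-, TRANSFORM:-, EMIT:-] out:-; in:P1
Tick 2: [PARSE:P2(v=1,ok=F), VALIDATE:P1(v=12,ok=F), TRANSFORM:-, EMIT:-] out:-; in:P2
Tick 3: [PARSE:P3(v=13,ok=F), VALIDATE:P2(v=1,ok=T), TRANSFORM:P1(v=0,ok=F), EMIT:-] out:-; in:P3
Tick 4: [PARSE:P4(v=9,ok=F), VALIDATE:P3(v=13,ok=F), TRANSFORM:P2(v=2,ok=T), EMIT:P1(v=0,ok=F)] out:-; in:P4
Emitted by tick 4: []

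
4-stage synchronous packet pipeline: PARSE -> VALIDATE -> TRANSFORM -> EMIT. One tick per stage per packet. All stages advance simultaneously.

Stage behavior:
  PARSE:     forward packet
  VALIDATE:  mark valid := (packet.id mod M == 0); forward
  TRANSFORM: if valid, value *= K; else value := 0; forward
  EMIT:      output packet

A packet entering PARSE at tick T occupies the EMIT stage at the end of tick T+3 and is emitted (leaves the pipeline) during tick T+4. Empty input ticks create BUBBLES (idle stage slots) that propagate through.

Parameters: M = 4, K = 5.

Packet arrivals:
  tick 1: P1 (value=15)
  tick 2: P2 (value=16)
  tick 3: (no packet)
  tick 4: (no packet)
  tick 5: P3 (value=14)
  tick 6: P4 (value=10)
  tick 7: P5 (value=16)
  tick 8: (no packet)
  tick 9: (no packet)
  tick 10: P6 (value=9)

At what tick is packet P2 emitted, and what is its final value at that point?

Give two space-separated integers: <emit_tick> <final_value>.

Tick 1: [PARSE:P1(v=15,ok=F), VALIDATE:-, TRANSFORM:-, EMIT:-] out:-; in:P1
Tick 2: [PARSE:P2(v=16,ok=F), VALIDATE:P1(v=15,ok=F), TRANSFORM:-, EMIT:-] out:-; in:P2
Tick 3: [PARSE:-, VALIDATE:P2(v=16,ok=F), TRANSFORM:P1(v=0,ok=F), EMIT:-] out:-; in:-
Tick 4: [PARSE:-, VALIDATE:-, TRANSFORM:P2(v=0,ok=F), EMIT:P1(v=0,ok=F)] out:-; in:-
Tick 5: [PARSE:P3(v=14,ok=F), VALIDATE:-, TRANSFORM:-, EMIT:P2(v=0,ok=F)] out:P1(v=0); in:P3
Tick 6: [PARSE:P4(v=10,ok=F), VALIDATE:P3(v=14,ok=F), TRANSFORM:-, EMIT:-] out:P2(v=0); in:P4
Tick 7: [PARSE:P5(v=16,ok=F), VALIDATE:P4(v=10,ok=T), TRANSFORM:P3(v=0,ok=F), EMIT:-] out:-; in:P5
Tick 8: [PARSE:-, VALIDATE:P5(v=16,ok=F), TRANSFORM:P4(v=50,ok=T), EMIT:P3(v=0,ok=F)] out:-; in:-
Tick 9: [PARSE:-, VALIDATE:-, TRANSFORM:P5(v=0,ok=F), EMIT:P4(v=50,ok=T)] out:P3(v=0); in:-
Tick 10: [PARSE:P6(v=9,ok=F), VALIDATE:-, TRANSFORM:-, EMIT:P5(v=0,ok=F)] out:P4(v=50); in:P6
Tick 11: [PARSE:-, VALIDATE:P6(v=9,ok=F), TRANSFORM:-, EMIT:-] out:P5(v=0); in:-
Tick 12: [PARSE:-, VALIDATE:-, TRANSFORM:P6(v=0,ok=F), EMIT:-] out:-; in:-
Tick 13: [PARSE:-, VALIDATE:-, TRANSFORM:-, EMIT:P6(v=0,ok=F)] out:-; in:-
Tick 14: [PARSE:-, VALIDATE:-, TRANSFORM:-, EMIT:-] out:P6(v=0); in:-
P2: arrives tick 2, valid=False (id=2, id%4=2), emit tick 6, final value 0

Answer: 6 0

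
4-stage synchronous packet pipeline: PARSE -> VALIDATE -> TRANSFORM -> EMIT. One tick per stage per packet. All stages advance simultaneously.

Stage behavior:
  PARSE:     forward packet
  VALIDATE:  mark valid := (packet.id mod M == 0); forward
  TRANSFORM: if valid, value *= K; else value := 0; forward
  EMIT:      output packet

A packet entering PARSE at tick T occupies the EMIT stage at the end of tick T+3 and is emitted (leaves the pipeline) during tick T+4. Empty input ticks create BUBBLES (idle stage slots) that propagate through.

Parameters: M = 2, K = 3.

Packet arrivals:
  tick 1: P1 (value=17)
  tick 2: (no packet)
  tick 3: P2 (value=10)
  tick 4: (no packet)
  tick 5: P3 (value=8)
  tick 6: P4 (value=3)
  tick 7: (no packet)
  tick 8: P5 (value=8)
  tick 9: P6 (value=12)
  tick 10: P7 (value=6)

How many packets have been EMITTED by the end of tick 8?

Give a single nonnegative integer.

Tick 1: [PARSE:P1(v=17,ok=F), VALIDATE:-, TRANSFORM:-, EMIT:-] out:-; in:P1
Tick 2: [PARSE:-, VALIDATE:P1(v=17,ok=F), TRANSFORM:-, EMIT:-] out:-; in:-
Tick 3: [PARSE:P2(v=10,ok=F), VALIDATE:-, TRANSFORM:P1(v=0,ok=F), EMIT:-] out:-; in:P2
Tick 4: [PARSE:-, VALIDATE:P2(v=10,ok=T), TRANSFORM:-, EMIT:P1(v=0,ok=F)] out:-; in:-
Tick 5: [PARSE:P3(v=8,ok=F), VALIDATE:-, TRANSFORM:P2(v=30,ok=T), EMIT:-] out:P1(v=0); in:P3
Tick 6: [PARSE:P4(v=3,ok=F), VALIDATE:P3(v=8,ok=F), TRANSFORM:-, EMIT:P2(v=30,ok=T)] out:-; in:P4
Tick 7: [PARSE:-, VALIDATE:P4(v=3,ok=T), TRANSFORM:P3(v=0,ok=F), EMIT:-] out:P2(v=30); in:-
Tick 8: [PARSE:P5(v=8,ok=F), VALIDATE:-, TRANSFORM:P4(v=9,ok=T), EMIT:P3(v=0,ok=F)] out:-; in:P5
Emitted by tick 8: ['P1', 'P2']

Answer: 2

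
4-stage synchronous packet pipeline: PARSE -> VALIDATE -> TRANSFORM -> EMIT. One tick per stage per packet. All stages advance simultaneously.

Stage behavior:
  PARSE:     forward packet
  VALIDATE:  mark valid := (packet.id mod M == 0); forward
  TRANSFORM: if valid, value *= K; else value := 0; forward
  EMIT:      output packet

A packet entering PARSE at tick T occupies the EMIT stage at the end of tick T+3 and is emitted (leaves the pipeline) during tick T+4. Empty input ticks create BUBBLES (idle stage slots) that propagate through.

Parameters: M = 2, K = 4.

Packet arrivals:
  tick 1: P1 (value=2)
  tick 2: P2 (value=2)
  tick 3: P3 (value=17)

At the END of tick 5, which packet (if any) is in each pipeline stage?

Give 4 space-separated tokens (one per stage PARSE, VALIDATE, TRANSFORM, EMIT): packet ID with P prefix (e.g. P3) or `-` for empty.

Answer: - - P3 P2

Derivation:
Tick 1: [PARSE:P1(v=2,ok=F), VALIDATE:-, TRANSFORM:-, EMIT:-] out:-; in:P1
Tick 2: [PARSE:P2(v=2,ok=F), VALIDATE:P1(v=2,ok=F), TRANSFORM:-, EMIT:-] out:-; in:P2
Tick 3: [PARSE:P3(v=17,ok=F), VALIDATE:P2(v=2,ok=T), TRANSFORM:P1(v=0,ok=F), EMIT:-] out:-; in:P3
Tick 4: [PARSE:-, VALIDATE:P3(v=17,ok=F), TRANSFORM:P2(v=8,ok=T), EMIT:P1(v=0,ok=F)] out:-; in:-
Tick 5: [PARSE:-, VALIDATE:-, TRANSFORM:P3(v=0,ok=F), EMIT:P2(v=8,ok=T)] out:P1(v=0); in:-
At end of tick 5: ['-', '-', 'P3', 'P2']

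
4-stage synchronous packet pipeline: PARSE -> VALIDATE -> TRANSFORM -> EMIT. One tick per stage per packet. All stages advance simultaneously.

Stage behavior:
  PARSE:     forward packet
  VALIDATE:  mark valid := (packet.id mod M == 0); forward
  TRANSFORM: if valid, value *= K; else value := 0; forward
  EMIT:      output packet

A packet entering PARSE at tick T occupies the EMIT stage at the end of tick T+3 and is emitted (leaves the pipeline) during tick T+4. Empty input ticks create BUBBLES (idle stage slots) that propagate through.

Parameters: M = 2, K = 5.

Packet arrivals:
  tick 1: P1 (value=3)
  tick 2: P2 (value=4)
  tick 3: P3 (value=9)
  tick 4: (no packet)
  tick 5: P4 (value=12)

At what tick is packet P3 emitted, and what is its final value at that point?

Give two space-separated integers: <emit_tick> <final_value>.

Tick 1: [PARSE:P1(v=3,ok=F), VALIDATE:-, TRANSFORM:-, EMIT:-] out:-; in:P1
Tick 2: [PARSE:P2(v=4,ok=F), VALIDATE:P1(v=3,ok=F), TRANSFORM:-, EMIT:-] out:-; in:P2
Tick 3: [PARSE:P3(v=9,ok=F), VALIDATE:P2(v=4,ok=T), TRANSFORM:P1(v=0,ok=F), EMIT:-] out:-; in:P3
Tick 4: [PARSE:-, VALIDATE:P3(v=9,ok=F), TRANSFORM:P2(v=20,ok=T), EMIT:P1(v=0,ok=F)] out:-; in:-
Tick 5: [PARSE:P4(v=12,ok=F), VALIDATE:-, TRANSFORM:P3(v=0,ok=F), EMIT:P2(v=20,ok=T)] out:P1(v=0); in:P4
Tick 6: [PARSE:-, VALIDATE:P4(v=12,ok=T), TRANSFORM:-, EMIT:P3(v=0,ok=F)] out:P2(v=20); in:-
Tick 7: [PARSE:-, VALIDATE:-, TRANSFORM:P4(v=60,ok=T), EMIT:-] out:P3(v=0); in:-
Tick 8: [PARSE:-, VALIDATE:-, TRANSFORM:-, EMIT:P4(v=60,ok=T)] out:-; in:-
Tick 9: [PARSE:-, VALIDATE:-, TRANSFORM:-, EMIT:-] out:P4(v=60); in:-
P3: arrives tick 3, valid=False (id=3, id%2=1), emit tick 7, final value 0

Answer: 7 0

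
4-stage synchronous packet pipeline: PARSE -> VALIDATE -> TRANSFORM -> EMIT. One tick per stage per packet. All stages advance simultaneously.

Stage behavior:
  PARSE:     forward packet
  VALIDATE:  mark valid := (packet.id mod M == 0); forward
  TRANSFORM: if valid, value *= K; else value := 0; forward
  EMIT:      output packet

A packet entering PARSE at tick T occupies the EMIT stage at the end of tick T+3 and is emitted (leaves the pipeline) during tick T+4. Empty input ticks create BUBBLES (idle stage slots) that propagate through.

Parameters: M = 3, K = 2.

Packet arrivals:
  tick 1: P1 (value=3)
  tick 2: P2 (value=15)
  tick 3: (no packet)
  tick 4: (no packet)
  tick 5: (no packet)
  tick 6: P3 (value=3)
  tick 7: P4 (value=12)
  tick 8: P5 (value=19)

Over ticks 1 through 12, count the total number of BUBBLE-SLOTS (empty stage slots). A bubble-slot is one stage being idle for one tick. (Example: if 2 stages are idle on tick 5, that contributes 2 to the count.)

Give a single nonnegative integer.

Tick 1: [PARSE:P1(v=3,ok=F), VALIDATE:-, TRANSFORM:-, EMIT:-] out:-; bubbles=3
Tick 2: [PARSE:P2(v=15,ok=F), VALIDATE:P1(v=3,ok=F), TRANSFORM:-, EMIT:-] out:-; bubbles=2
Tick 3: [PARSE:-, VALIDATE:P2(v=15,ok=F), TRANSFORM:P1(v=0,ok=F), EMIT:-] out:-; bubbles=2
Tick 4: [PARSE:-, VALIDATE:-, TRANSFORM:P2(v=0,ok=F), EMIT:P1(v=0,ok=F)] out:-; bubbles=2
Tick 5: [PARSE:-, VALIDATE:-, TRANSFORM:-, EMIT:P2(v=0,ok=F)] out:P1(v=0); bubbles=3
Tick 6: [PARSE:P3(v=3,ok=F), VALIDATE:-, TRANSFORM:-, EMIT:-] out:P2(v=0); bubbles=3
Tick 7: [PARSE:P4(v=12,ok=F), VALIDATE:P3(v=3,ok=T), TRANSFORM:-, EMIT:-] out:-; bubbles=2
Tick 8: [PARSE:P5(v=19,ok=F), VALIDATE:P4(v=12,ok=F), TRANSFORM:P3(v=6,ok=T), EMIT:-] out:-; bubbles=1
Tick 9: [PARSE:-, VALIDATE:P5(v=19,ok=F), TRANSFORM:P4(v=0,ok=F), EMIT:P3(v=6,ok=T)] out:-; bubbles=1
Tick 10: [PARSE:-, VALIDATE:-, TRANSFORM:P5(v=0,ok=F), EMIT:P4(v=0,ok=F)] out:P3(v=6); bubbles=2
Tick 11: [PARSE:-, VALIDATE:-, TRANSFORM:-, EMIT:P5(v=0,ok=F)] out:P4(v=0); bubbles=3
Tick 12: [PARSE:-, VALIDATE:-, TRANSFORM:-, EMIT:-] out:P5(v=0); bubbles=4
Total bubble-slots: 28

Answer: 28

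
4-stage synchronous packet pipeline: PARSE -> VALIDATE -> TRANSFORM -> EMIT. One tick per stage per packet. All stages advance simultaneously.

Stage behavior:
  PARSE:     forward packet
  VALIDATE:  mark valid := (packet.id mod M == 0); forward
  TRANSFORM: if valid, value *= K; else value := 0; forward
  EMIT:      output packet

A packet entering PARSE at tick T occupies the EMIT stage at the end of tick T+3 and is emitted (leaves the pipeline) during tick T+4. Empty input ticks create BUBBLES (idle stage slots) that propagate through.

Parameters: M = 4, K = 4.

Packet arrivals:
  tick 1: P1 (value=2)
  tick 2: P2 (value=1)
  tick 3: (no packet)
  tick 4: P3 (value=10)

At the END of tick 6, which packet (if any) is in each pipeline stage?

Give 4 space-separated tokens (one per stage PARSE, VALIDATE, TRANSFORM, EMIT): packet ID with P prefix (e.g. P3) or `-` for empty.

Tick 1: [PARSE:P1(v=2,ok=F), VALIDATE:-, TRANSFORM:-, EMIT:-] out:-; in:P1
Tick 2: [PARSE:P2(v=1,ok=F), VALIDATE:P1(v=2,ok=F), TRANSFORM:-, EMIT:-] out:-; in:P2
Tick 3: [PARSE:-, VALIDATE:P2(v=1,ok=F), TRANSFORM:P1(v=0,ok=F), EMIT:-] out:-; in:-
Tick 4: [PARSE:P3(v=10,ok=F), VALIDATE:-, TRANSFORM:P2(v=0,ok=F), EMIT:P1(v=0,ok=F)] out:-; in:P3
Tick 5: [PARSE:-, VALIDATE:P3(v=10,ok=F), TRANSFORM:-, EMIT:P2(v=0,ok=F)] out:P1(v=0); in:-
Tick 6: [PARSE:-, VALIDATE:-, TRANSFORM:P3(v=0,ok=F), EMIT:-] out:P2(v=0); in:-
At end of tick 6: ['-', '-', 'P3', '-']

Answer: - - P3 -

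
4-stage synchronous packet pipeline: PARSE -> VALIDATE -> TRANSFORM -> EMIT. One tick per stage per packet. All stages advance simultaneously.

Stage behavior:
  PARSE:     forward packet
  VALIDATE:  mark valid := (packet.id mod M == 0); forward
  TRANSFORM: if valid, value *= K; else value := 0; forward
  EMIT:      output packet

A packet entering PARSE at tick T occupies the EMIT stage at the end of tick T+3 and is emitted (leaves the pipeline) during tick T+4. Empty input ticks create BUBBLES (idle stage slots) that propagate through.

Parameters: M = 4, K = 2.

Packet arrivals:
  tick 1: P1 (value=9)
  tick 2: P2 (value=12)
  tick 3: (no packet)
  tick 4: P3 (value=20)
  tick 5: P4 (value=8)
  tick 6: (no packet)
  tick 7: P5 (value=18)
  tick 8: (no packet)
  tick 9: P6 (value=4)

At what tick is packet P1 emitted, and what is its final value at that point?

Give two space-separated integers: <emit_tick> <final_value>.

Tick 1: [PARSE:P1(v=9,ok=F), VALIDATE:-, TRANSFORM:-, EMIT:-] out:-; in:P1
Tick 2: [PARSE:P2(v=12,ok=F), VALIDATE:P1(v=9,ok=F), TRANSFORM:-, EMIT:-] out:-; in:P2
Tick 3: [PARSE:-, VALIDATE:P2(v=12,ok=F), TRANSFORM:P1(v=0,ok=F), EMIT:-] out:-; in:-
Tick 4: [PARSE:P3(v=20,ok=F), VALIDATE:-, TRANSFORM:P2(v=0,ok=F), EMIT:P1(v=0,ok=F)] out:-; in:P3
Tick 5: [PARSE:P4(v=8,ok=F), VALIDATE:P3(v=20,ok=F), TRANSFORM:-, EMIT:P2(v=0,ok=F)] out:P1(v=0); in:P4
Tick 6: [PARSE:-, VALIDATE:P4(v=8,ok=T), TRANSFORM:P3(v=0,ok=F), EMIT:-] out:P2(v=0); in:-
Tick 7: [PARSE:P5(v=18,ok=F), VALIDATE:-, TRANSFORM:P4(v=16,ok=T), EMIT:P3(v=0,ok=F)] out:-; in:P5
Tick 8: [PARSE:-, VALIDATE:P5(v=18,ok=F), TRANSFORM:-, EMIT:P4(v=16,ok=T)] out:P3(v=0); in:-
Tick 9: [PARSE:P6(v=4,ok=F), VALIDATE:-, TRANSFORM:P5(v=0,ok=F), EMIT:-] out:P4(v=16); in:P6
Tick 10: [PARSE:-, VALIDATE:P6(v=4,ok=F), TRANSFORM:-, EMIT:P5(v=0,ok=F)] out:-; in:-
Tick 11: [PARSE:-, VALIDATE:-, TRANSFORM:P6(v=0,ok=F), EMIT:-] out:P5(v=0); in:-
Tick 12: [PARSE:-, VALIDATE:-, TRANSFORM:-, EMIT:P6(v=0,ok=F)] out:-; in:-
Tick 13: [PARSE:-, VALIDATE:-, TRANSFORM:-, EMIT:-] out:P6(v=0); in:-
P1: arrives tick 1, valid=False (id=1, id%4=1), emit tick 5, final value 0

Answer: 5 0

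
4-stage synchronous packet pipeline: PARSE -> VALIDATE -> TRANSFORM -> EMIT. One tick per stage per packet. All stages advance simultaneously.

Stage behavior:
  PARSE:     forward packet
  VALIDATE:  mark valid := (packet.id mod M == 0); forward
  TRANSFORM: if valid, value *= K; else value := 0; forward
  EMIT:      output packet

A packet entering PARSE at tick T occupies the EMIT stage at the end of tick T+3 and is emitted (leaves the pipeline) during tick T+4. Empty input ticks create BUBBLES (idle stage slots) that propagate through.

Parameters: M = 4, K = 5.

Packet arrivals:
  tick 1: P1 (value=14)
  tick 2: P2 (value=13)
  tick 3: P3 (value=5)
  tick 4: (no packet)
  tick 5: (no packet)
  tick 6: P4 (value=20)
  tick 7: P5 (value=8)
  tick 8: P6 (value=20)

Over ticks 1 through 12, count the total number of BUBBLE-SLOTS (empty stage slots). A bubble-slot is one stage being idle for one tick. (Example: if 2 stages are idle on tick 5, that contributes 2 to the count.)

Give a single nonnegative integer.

Answer: 24

Derivation:
Tick 1: [PARSE:P1(v=14,ok=F), VALIDATE:-, TRANSFORM:-, EMIT:-] out:-; bubbles=3
Tick 2: [PARSE:P2(v=13,ok=F), VALIDATE:P1(v=14,ok=F), TRANSFORM:-, EMIT:-] out:-; bubbles=2
Tick 3: [PARSE:P3(v=5,ok=F), VALIDATE:P2(v=13,ok=F), TRANSFORM:P1(v=0,ok=F), EMIT:-] out:-; bubbles=1
Tick 4: [PARSE:-, VALIDATE:P3(v=5,ok=F), TRANSFORM:P2(v=0,ok=F), EMIT:P1(v=0,ok=F)] out:-; bubbles=1
Tick 5: [PARSE:-, VALIDATE:-, TRANSFORM:P3(v=0,ok=F), EMIT:P2(v=0,ok=F)] out:P1(v=0); bubbles=2
Tick 6: [PARSE:P4(v=20,ok=F), VALIDATE:-, TRANSFORM:-, EMIT:P3(v=0,ok=F)] out:P2(v=0); bubbles=2
Tick 7: [PARSE:P5(v=8,ok=F), VALIDATE:P4(v=20,ok=T), TRANSFORM:-, EMIT:-] out:P3(v=0); bubbles=2
Tick 8: [PARSE:P6(v=20,ok=F), VALIDATE:P5(v=8,ok=F), TRANSFORM:P4(v=100,ok=T), EMIT:-] out:-; bubbles=1
Tick 9: [PARSE:-, VALIDATE:P6(v=20,ok=F), TRANSFORM:P5(v=0,ok=F), EMIT:P4(v=100,ok=T)] out:-; bubbles=1
Tick 10: [PARSE:-, VALIDATE:-, TRANSFORM:P6(v=0,ok=F), EMIT:P5(v=0,ok=F)] out:P4(v=100); bubbles=2
Tick 11: [PARSE:-, VALIDATE:-, TRANSFORM:-, EMIT:P6(v=0,ok=F)] out:P5(v=0); bubbles=3
Tick 12: [PARSE:-, VALIDATE:-, TRANSFORM:-, EMIT:-] out:P6(v=0); bubbles=4
Total bubble-slots: 24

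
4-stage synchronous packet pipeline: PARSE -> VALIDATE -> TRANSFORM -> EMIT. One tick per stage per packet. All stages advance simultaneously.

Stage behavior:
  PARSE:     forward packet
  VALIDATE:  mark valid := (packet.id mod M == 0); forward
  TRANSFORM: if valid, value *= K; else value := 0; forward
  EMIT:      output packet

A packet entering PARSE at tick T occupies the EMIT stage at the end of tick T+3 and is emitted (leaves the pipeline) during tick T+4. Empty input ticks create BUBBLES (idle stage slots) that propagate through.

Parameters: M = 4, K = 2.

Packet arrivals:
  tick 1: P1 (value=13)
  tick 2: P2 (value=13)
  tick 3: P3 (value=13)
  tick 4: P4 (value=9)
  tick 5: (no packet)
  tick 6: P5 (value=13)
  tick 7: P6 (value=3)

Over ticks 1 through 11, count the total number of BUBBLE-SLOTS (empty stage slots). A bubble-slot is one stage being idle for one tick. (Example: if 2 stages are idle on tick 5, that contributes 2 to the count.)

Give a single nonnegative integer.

Tick 1: [PARSE:P1(v=13,ok=F), VALIDATE:-, TRANSFORM:-, EMIT:-] out:-; bubbles=3
Tick 2: [PARSE:P2(v=13,ok=F), VALIDATE:P1(v=13,ok=F), TRANSFORM:-, EMIT:-] out:-; bubbles=2
Tick 3: [PARSE:P3(v=13,ok=F), VALIDATE:P2(v=13,ok=F), TRANSFORM:P1(v=0,ok=F), EMIT:-] out:-; bubbles=1
Tick 4: [PARSE:P4(v=9,ok=F), VALIDATE:P3(v=13,ok=F), TRANSFORM:P2(v=0,ok=F), EMIT:P1(v=0,ok=F)] out:-; bubbles=0
Tick 5: [PARSE:-, VALIDATE:P4(v=9,ok=T), TRANSFORM:P3(v=0,ok=F), EMIT:P2(v=0,ok=F)] out:P1(v=0); bubbles=1
Tick 6: [PARSE:P5(v=13,ok=F), VALIDATE:-, TRANSFORM:P4(v=18,ok=T), EMIT:P3(v=0,ok=F)] out:P2(v=0); bubbles=1
Tick 7: [PARSE:P6(v=3,ok=F), VALIDATE:P5(v=13,ok=F), TRANSFORM:-, EMIT:P4(v=18,ok=T)] out:P3(v=0); bubbles=1
Tick 8: [PARSE:-, VALIDATE:P6(v=3,ok=F), TRANSFORM:P5(v=0,ok=F), EMIT:-] out:P4(v=18); bubbles=2
Tick 9: [PARSE:-, VALIDATE:-, TRANSFORM:P6(v=0,ok=F), EMIT:P5(v=0,ok=F)] out:-; bubbles=2
Tick 10: [PARSE:-, VALIDATE:-, TRANSFORM:-, EMIT:P6(v=0,ok=F)] out:P5(v=0); bubbles=3
Tick 11: [PARSE:-, VALIDATE:-, TRANSFORM:-, EMIT:-] out:P6(v=0); bubbles=4
Total bubble-slots: 20

Answer: 20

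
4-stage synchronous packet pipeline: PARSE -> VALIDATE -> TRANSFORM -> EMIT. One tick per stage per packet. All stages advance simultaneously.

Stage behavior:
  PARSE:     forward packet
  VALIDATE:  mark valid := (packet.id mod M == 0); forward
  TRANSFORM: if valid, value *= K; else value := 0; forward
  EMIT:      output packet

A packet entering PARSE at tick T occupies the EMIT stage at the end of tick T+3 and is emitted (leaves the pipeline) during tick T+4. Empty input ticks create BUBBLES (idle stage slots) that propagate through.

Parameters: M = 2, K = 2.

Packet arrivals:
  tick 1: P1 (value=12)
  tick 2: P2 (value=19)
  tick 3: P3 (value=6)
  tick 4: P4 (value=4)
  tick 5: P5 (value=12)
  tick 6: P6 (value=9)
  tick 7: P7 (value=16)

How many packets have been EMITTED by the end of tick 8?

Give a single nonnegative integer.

Answer: 4

Derivation:
Tick 1: [PARSE:P1(v=12,ok=F), VALIDATE:-, TRANSFORM:-, EMIT:-] out:-; in:P1
Tick 2: [PARSE:P2(v=19,ok=F), VALIDATE:P1(v=12,ok=F), TRANSFORM:-, EMIT:-] out:-; in:P2
Tick 3: [PARSE:P3(v=6,ok=F), VALIDATE:P2(v=19,ok=T), TRANSFORM:P1(v=0,ok=F), EMIT:-] out:-; in:P3
Tick 4: [PARSE:P4(v=4,ok=F), VALIDATE:P3(v=6,ok=F), TRANSFORM:P2(v=38,ok=T), EMIT:P1(v=0,ok=F)] out:-; in:P4
Tick 5: [PARSE:P5(v=12,ok=F), VALIDATE:P4(v=4,ok=T), TRANSFORM:P3(v=0,ok=F), EMIT:P2(v=38,ok=T)] out:P1(v=0); in:P5
Tick 6: [PARSE:P6(v=9,ok=F), VALIDATE:P5(v=12,ok=F), TRANSFORM:P4(v=8,ok=T), EMIT:P3(v=0,ok=F)] out:P2(v=38); in:P6
Tick 7: [PARSE:P7(v=16,ok=F), VALIDATE:P6(v=9,ok=T), TRANSFORM:P5(v=0,ok=F), EMIT:P4(v=8,ok=T)] out:P3(v=0); in:P7
Tick 8: [PARSE:-, VALIDATE:P7(v=16,ok=F), TRANSFORM:P6(v=18,ok=T), EMIT:P5(v=0,ok=F)] out:P4(v=8); in:-
Emitted by tick 8: ['P1', 'P2', 'P3', 'P4']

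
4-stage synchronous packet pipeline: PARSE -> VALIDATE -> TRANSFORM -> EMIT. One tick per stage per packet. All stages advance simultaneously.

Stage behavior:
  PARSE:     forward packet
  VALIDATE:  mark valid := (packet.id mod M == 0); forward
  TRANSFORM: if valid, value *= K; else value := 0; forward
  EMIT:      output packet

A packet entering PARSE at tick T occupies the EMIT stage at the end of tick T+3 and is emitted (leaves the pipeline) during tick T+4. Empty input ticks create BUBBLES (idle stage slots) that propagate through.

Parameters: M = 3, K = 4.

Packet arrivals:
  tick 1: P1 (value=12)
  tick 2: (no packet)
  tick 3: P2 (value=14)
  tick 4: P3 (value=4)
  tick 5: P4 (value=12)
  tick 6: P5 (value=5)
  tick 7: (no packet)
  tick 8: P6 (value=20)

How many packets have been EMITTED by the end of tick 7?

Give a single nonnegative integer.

Answer: 2

Derivation:
Tick 1: [PARSE:P1(v=12,ok=F), VALIDATE:-, TRANSFORM:-, EMIT:-] out:-; in:P1
Tick 2: [PARSE:-, VALIDATE:P1(v=12,ok=F), TRANSFORM:-, EMIT:-] out:-; in:-
Tick 3: [PARSE:P2(v=14,ok=F), VALIDATE:-, TRANSFORM:P1(v=0,ok=F), EMIT:-] out:-; in:P2
Tick 4: [PARSE:P3(v=4,ok=F), VALIDATE:P2(v=14,ok=F), TRANSFORM:-, EMIT:P1(v=0,ok=F)] out:-; in:P3
Tick 5: [PARSE:P4(v=12,ok=F), VALIDATE:P3(v=4,ok=T), TRANSFORM:P2(v=0,ok=F), EMIT:-] out:P1(v=0); in:P4
Tick 6: [PARSE:P5(v=5,ok=F), VALIDATE:P4(v=12,ok=F), TRANSFORM:P3(v=16,ok=T), EMIT:P2(v=0,ok=F)] out:-; in:P5
Tick 7: [PARSE:-, VALIDATE:P5(v=5,ok=F), TRANSFORM:P4(v=0,ok=F), EMIT:P3(v=16,ok=T)] out:P2(v=0); in:-
Emitted by tick 7: ['P1', 'P2']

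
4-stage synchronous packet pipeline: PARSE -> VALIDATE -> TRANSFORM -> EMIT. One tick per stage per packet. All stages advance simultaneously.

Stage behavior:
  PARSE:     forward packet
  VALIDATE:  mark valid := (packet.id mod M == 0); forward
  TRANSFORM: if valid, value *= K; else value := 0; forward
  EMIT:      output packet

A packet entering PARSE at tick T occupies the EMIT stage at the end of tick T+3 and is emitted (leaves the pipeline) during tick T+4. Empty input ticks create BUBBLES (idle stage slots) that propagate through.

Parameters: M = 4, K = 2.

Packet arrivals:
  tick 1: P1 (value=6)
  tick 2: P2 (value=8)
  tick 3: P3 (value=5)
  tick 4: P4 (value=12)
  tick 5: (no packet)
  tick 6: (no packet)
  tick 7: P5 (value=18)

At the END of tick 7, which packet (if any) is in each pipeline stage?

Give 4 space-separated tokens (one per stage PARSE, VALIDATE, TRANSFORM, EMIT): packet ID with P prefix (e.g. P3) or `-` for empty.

Answer: P5 - - P4

Derivation:
Tick 1: [PARSE:P1(v=6,ok=F), VALIDATE:-, TRANSFORM:-, EMIT:-] out:-; in:P1
Tick 2: [PARSE:P2(v=8,ok=F), VALIDATE:P1(v=6,ok=F), TRANSFORM:-, EMIT:-] out:-; in:P2
Tick 3: [PARSE:P3(v=5,ok=F), VALIDATE:P2(v=8,ok=F), TRANSFORM:P1(v=0,ok=F), EMIT:-] out:-; in:P3
Tick 4: [PARSE:P4(v=12,ok=F), VALIDATE:P3(v=5,ok=F), TRANSFORM:P2(v=0,ok=F), EMIT:P1(v=0,ok=F)] out:-; in:P4
Tick 5: [PARSE:-, VALIDATE:P4(v=12,ok=T), TRANSFORM:P3(v=0,ok=F), EMIT:P2(v=0,ok=F)] out:P1(v=0); in:-
Tick 6: [PARSE:-, VALIDATE:-, TRANSFORM:P4(v=24,ok=T), EMIT:P3(v=0,ok=F)] out:P2(v=0); in:-
Tick 7: [PARSE:P5(v=18,ok=F), VALIDATE:-, TRANSFORM:-, EMIT:P4(v=24,ok=T)] out:P3(v=0); in:P5
At end of tick 7: ['P5', '-', '-', 'P4']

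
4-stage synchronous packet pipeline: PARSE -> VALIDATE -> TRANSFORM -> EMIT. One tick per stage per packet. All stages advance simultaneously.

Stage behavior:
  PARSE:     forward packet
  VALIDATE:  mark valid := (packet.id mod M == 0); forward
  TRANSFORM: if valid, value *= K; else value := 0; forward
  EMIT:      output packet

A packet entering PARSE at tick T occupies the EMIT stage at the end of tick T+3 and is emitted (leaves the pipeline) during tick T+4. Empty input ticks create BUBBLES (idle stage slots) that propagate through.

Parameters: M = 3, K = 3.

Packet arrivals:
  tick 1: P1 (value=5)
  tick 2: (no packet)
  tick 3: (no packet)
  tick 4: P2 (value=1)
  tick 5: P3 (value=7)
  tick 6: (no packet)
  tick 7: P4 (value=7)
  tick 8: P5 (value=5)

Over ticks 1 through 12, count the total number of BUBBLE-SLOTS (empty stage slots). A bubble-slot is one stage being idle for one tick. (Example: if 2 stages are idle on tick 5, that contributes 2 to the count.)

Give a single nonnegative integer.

Answer: 28

Derivation:
Tick 1: [PARSE:P1(v=5,ok=F), VALIDATE:-, TRANSFORM:-, EMIT:-] out:-; bubbles=3
Tick 2: [PARSE:-, VALIDATE:P1(v=5,ok=F), TRANSFORM:-, EMIT:-] out:-; bubbles=3
Tick 3: [PARSE:-, VALIDATE:-, TRANSFORM:P1(v=0,ok=F), EMIT:-] out:-; bubbles=3
Tick 4: [PARSE:P2(v=1,ok=F), VALIDATE:-, TRANSFORM:-, EMIT:P1(v=0,ok=F)] out:-; bubbles=2
Tick 5: [PARSE:P3(v=7,ok=F), VALIDATE:P2(v=1,ok=F), TRANSFORM:-, EMIT:-] out:P1(v=0); bubbles=2
Tick 6: [PARSE:-, VALIDATE:P3(v=7,ok=T), TRANSFORM:P2(v=0,ok=F), EMIT:-] out:-; bubbles=2
Tick 7: [PARSE:P4(v=7,ok=F), VALIDATE:-, TRANSFORM:P3(v=21,ok=T), EMIT:P2(v=0,ok=F)] out:-; bubbles=1
Tick 8: [PARSE:P5(v=5,ok=F), VALIDATE:P4(v=7,ok=F), TRANSFORM:-, EMIT:P3(v=21,ok=T)] out:P2(v=0); bubbles=1
Tick 9: [PARSE:-, VALIDATE:P5(v=5,ok=F), TRANSFORM:P4(v=0,ok=F), EMIT:-] out:P3(v=21); bubbles=2
Tick 10: [PARSE:-, VALIDATE:-, TRANSFORM:P5(v=0,ok=F), EMIT:P4(v=0,ok=F)] out:-; bubbles=2
Tick 11: [PARSE:-, VALIDATE:-, TRANSFORM:-, EMIT:P5(v=0,ok=F)] out:P4(v=0); bubbles=3
Tick 12: [PARSE:-, VALIDATE:-, TRANSFORM:-, EMIT:-] out:P5(v=0); bubbles=4
Total bubble-slots: 28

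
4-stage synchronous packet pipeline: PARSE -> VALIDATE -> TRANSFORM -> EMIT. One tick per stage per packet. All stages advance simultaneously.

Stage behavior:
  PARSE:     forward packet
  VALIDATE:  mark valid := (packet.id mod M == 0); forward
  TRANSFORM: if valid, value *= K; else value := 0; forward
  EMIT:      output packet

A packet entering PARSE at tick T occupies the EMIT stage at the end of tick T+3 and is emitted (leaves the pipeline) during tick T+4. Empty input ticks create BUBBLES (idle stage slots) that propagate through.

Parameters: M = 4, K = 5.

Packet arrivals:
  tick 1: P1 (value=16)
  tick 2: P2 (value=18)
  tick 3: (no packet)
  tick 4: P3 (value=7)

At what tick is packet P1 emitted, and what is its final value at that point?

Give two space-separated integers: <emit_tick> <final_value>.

Answer: 5 0

Derivation:
Tick 1: [PARSE:P1(v=16,ok=F), VALIDATE:-, TRANSFORM:-, EMIT:-] out:-; in:P1
Tick 2: [PARSE:P2(v=18,ok=F), VALIDATE:P1(v=16,ok=F), TRANSFORM:-, EMIT:-] out:-; in:P2
Tick 3: [PARSE:-, VALIDATE:P2(v=18,ok=F), TRANSFORM:P1(v=0,ok=F), EMIT:-] out:-; in:-
Tick 4: [PARSE:P3(v=7,ok=F), VALIDATE:-, TRANSFORM:P2(v=0,ok=F), EMIT:P1(v=0,ok=F)] out:-; in:P3
Tick 5: [PARSE:-, VALIDATE:P3(v=7,ok=F), TRANSFORM:-, EMIT:P2(v=0,ok=F)] out:P1(v=0); in:-
Tick 6: [PARSE:-, VALIDATE:-, TRANSFORM:P3(v=0,ok=F), EMIT:-] out:P2(v=0); in:-
Tick 7: [PARSE:-, VALIDATE:-, TRANSFORM:-, EMIT:P3(v=0,ok=F)] out:-; in:-
Tick 8: [PARSE:-, VALIDATE:-, TRANSFORM:-, EMIT:-] out:P3(v=0); in:-
P1: arrives tick 1, valid=False (id=1, id%4=1), emit tick 5, final value 0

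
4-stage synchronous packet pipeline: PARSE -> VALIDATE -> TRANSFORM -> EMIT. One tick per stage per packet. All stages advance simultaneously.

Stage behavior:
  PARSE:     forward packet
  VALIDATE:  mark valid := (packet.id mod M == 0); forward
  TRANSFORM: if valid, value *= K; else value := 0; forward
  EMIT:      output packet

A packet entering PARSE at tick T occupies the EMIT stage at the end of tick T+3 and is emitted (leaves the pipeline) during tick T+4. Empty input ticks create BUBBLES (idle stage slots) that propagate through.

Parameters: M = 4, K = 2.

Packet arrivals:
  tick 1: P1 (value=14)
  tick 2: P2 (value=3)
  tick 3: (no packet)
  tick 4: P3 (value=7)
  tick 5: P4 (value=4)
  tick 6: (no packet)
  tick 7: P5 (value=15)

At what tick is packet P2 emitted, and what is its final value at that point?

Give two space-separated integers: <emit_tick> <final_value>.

Tick 1: [PARSE:P1(v=14,ok=F), VALIDATE:-, TRANSFORM:-, EMIT:-] out:-; in:P1
Tick 2: [PARSE:P2(v=3,ok=F), VALIDATE:P1(v=14,ok=F), TRANSFORM:-, EMIT:-] out:-; in:P2
Tick 3: [PARSE:-, VALIDATE:P2(v=3,ok=F), TRANSFORM:P1(v=0,ok=F), EMIT:-] out:-; in:-
Tick 4: [PARSE:P3(v=7,ok=F), VALIDATE:-, TRANSFORM:P2(v=0,ok=F), EMIT:P1(v=0,ok=F)] out:-; in:P3
Tick 5: [PARSE:P4(v=4,ok=F), VALIDATE:P3(v=7,ok=F), TRANSFORM:-, EMIT:P2(v=0,ok=F)] out:P1(v=0); in:P4
Tick 6: [PARSE:-, VALIDATE:P4(v=4,ok=T), TRANSFORM:P3(v=0,ok=F), EMIT:-] out:P2(v=0); in:-
Tick 7: [PARSE:P5(v=15,ok=F), VALIDATE:-, TRANSFORM:P4(v=8,ok=T), EMIT:P3(v=0,ok=F)] out:-; in:P5
Tick 8: [PARSE:-, VALIDATE:P5(v=15,ok=F), TRANSFORM:-, EMIT:P4(v=8,ok=T)] out:P3(v=0); in:-
Tick 9: [PARSE:-, VALIDATE:-, TRANSFORM:P5(v=0,ok=F), EMIT:-] out:P4(v=8); in:-
Tick 10: [PARSE:-, VALIDATE:-, TRANSFORM:-, EMIT:P5(v=0,ok=F)] out:-; in:-
Tick 11: [PARSE:-, VALIDATE:-, TRANSFORM:-, EMIT:-] out:P5(v=0); in:-
P2: arrives tick 2, valid=False (id=2, id%4=2), emit tick 6, final value 0

Answer: 6 0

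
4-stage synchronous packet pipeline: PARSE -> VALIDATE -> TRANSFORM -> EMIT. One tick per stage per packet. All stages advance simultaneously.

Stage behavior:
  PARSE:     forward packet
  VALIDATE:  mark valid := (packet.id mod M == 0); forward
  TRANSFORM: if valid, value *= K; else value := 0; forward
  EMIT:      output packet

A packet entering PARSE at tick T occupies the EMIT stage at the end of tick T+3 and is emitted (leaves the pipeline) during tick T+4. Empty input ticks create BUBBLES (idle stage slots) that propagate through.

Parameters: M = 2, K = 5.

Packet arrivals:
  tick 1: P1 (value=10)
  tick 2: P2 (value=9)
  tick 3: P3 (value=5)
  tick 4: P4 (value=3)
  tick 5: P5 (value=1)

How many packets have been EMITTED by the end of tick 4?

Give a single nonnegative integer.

Answer: 0

Derivation:
Tick 1: [PARSE:P1(v=10,ok=F), VALIDATE:-, TRANSFORM:-, EMIT:-] out:-; in:P1
Tick 2: [PARSE:P2(v=9,ok=F), VALIDATE:P1(v=10,ok=F), TRANSFORM:-, EMIT:-] out:-; in:P2
Tick 3: [PARSE:P3(v=5,ok=F), VALIDATE:P2(v=9,ok=T), TRANSFORM:P1(v=0,ok=F), EMIT:-] out:-; in:P3
Tick 4: [PARSE:P4(v=3,ok=F), VALIDATE:P3(v=5,ok=F), TRANSFORM:P2(v=45,ok=T), EMIT:P1(v=0,ok=F)] out:-; in:P4
Emitted by tick 4: []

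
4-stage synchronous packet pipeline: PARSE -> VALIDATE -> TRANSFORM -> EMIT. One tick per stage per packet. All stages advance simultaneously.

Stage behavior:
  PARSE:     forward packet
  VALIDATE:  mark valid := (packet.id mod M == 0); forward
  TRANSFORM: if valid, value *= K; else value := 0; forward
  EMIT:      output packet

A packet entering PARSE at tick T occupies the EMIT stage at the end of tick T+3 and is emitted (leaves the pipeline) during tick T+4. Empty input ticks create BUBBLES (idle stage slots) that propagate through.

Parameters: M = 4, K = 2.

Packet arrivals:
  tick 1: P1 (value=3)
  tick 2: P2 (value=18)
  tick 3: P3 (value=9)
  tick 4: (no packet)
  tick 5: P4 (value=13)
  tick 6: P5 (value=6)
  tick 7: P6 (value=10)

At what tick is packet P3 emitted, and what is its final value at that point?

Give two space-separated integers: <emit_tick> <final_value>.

Answer: 7 0

Derivation:
Tick 1: [PARSE:P1(v=3,ok=F), VALIDATE:-, TRANSFORM:-, EMIT:-] out:-; in:P1
Tick 2: [PARSE:P2(v=18,ok=F), VALIDATE:P1(v=3,ok=F), TRANSFORM:-, EMIT:-] out:-; in:P2
Tick 3: [PARSE:P3(v=9,ok=F), VALIDATE:P2(v=18,ok=F), TRANSFORM:P1(v=0,ok=F), EMIT:-] out:-; in:P3
Tick 4: [PARSE:-, VALIDATE:P3(v=9,ok=F), TRANSFORM:P2(v=0,ok=F), EMIT:P1(v=0,ok=F)] out:-; in:-
Tick 5: [PARSE:P4(v=13,ok=F), VALIDATE:-, TRANSFORM:P3(v=0,ok=F), EMIT:P2(v=0,ok=F)] out:P1(v=0); in:P4
Tick 6: [PARSE:P5(v=6,ok=F), VALIDATE:P4(v=13,ok=T), TRANSFORM:-, EMIT:P3(v=0,ok=F)] out:P2(v=0); in:P5
Tick 7: [PARSE:P6(v=10,ok=F), VALIDATE:P5(v=6,ok=F), TRANSFORM:P4(v=26,ok=T), EMIT:-] out:P3(v=0); in:P6
Tick 8: [PARSE:-, VALIDATE:P6(v=10,ok=F), TRANSFORM:P5(v=0,ok=F), EMIT:P4(v=26,ok=T)] out:-; in:-
Tick 9: [PARSE:-, VALIDATE:-, TRANSFORM:P6(v=0,ok=F), EMIT:P5(v=0,ok=F)] out:P4(v=26); in:-
Tick 10: [PARSE:-, VALIDATE:-, TRANSFORM:-, EMIT:P6(v=0,ok=F)] out:P5(v=0); in:-
Tick 11: [PARSE:-, VALIDATE:-, TRANSFORM:-, EMIT:-] out:P6(v=0); in:-
P3: arrives tick 3, valid=False (id=3, id%4=3), emit tick 7, final value 0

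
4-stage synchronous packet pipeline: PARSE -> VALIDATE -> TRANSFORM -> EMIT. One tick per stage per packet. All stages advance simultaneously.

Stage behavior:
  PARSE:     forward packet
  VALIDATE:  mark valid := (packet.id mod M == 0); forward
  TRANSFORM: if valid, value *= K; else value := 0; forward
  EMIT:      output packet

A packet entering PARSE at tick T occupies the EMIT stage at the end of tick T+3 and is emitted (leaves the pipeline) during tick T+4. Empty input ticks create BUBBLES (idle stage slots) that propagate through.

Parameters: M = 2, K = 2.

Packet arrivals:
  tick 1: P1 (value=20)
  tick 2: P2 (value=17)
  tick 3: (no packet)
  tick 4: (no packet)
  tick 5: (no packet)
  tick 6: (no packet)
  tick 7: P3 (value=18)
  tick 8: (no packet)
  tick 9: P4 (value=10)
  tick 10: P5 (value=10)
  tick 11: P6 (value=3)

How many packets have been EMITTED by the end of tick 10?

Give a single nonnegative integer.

Tick 1: [PARSE:P1(v=20,ok=F), VALIDATE:-, TRANSFORM:-, EMIT:-] out:-; in:P1
Tick 2: [PARSE:P2(v=17,ok=F), VALIDATE:P1(v=20,ok=F), TRANSFORM:-, EMIT:-] out:-; in:P2
Tick 3: [PARSE:-, VALIDATE:P2(v=17,ok=T), TRANSFORM:P1(v=0,ok=F), EMIT:-] out:-; in:-
Tick 4: [PARSE:-, VALIDATE:-, TRANSFORM:P2(v=34,ok=T), EMIT:P1(v=0,ok=F)] out:-; in:-
Tick 5: [PARSE:-, VALIDATE:-, TRANSFORM:-, EMIT:P2(v=34,ok=T)] out:P1(v=0); in:-
Tick 6: [PARSE:-, VALIDATE:-, TRANSFORM:-, EMIT:-] out:P2(v=34); in:-
Tick 7: [PARSE:P3(v=18,ok=F), VALIDATE:-, TRANSFORM:-, EMIT:-] out:-; in:P3
Tick 8: [PARSE:-, VALIDATE:P3(v=18,ok=F), TRANSFORM:-, EMIT:-] out:-; in:-
Tick 9: [PARSE:P4(v=10,ok=F), VALIDATE:-, TRANSFORM:P3(v=0,ok=F), EMIT:-] out:-; in:P4
Tick 10: [PARSE:P5(v=10,ok=F), VALIDATE:P4(v=10,ok=T), TRANSFORM:-, EMIT:P3(v=0,ok=F)] out:-; in:P5
Emitted by tick 10: ['P1', 'P2']

Answer: 2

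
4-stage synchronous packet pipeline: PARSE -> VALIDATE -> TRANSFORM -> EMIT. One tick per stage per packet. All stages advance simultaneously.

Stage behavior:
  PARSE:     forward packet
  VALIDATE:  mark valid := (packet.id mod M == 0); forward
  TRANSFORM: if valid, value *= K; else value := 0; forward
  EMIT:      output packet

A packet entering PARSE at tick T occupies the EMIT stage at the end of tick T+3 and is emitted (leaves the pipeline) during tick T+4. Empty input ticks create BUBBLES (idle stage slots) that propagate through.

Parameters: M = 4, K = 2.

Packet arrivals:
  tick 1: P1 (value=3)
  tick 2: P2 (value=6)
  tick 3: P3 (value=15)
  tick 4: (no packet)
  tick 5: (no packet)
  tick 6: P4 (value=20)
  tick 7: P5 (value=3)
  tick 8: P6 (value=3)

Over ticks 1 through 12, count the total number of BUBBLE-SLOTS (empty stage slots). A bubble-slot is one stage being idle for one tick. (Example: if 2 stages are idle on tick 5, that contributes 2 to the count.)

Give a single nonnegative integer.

Answer: 24

Derivation:
Tick 1: [PARSE:P1(v=3,ok=F), VALIDATE:-, TRANSFORM:-, EMIT:-] out:-; bubbles=3
Tick 2: [PARSE:P2(v=6,ok=F), VALIDATE:P1(v=3,ok=F), TRANSFORM:-, EMIT:-] out:-; bubbles=2
Tick 3: [PARSE:P3(v=15,ok=F), VALIDATE:P2(v=6,ok=F), TRANSFORM:P1(v=0,ok=F), EMIT:-] out:-; bubbles=1
Tick 4: [PARSE:-, VALIDATE:P3(v=15,ok=F), TRANSFORM:P2(v=0,ok=F), EMIT:P1(v=0,ok=F)] out:-; bubbles=1
Tick 5: [PARSE:-, VALIDATE:-, TRANSFORM:P3(v=0,ok=F), EMIT:P2(v=0,ok=F)] out:P1(v=0); bubbles=2
Tick 6: [PARSE:P4(v=20,ok=F), VALIDATE:-, TRANSFORM:-, EMIT:P3(v=0,ok=F)] out:P2(v=0); bubbles=2
Tick 7: [PARSE:P5(v=3,ok=F), VALIDATE:P4(v=20,ok=T), TRANSFORM:-, EMIT:-] out:P3(v=0); bubbles=2
Tick 8: [PARSE:P6(v=3,ok=F), VALIDATE:P5(v=3,ok=F), TRANSFORM:P4(v=40,ok=T), EMIT:-] out:-; bubbles=1
Tick 9: [PARSE:-, VALIDATE:P6(v=3,ok=F), TRANSFORM:P5(v=0,ok=F), EMIT:P4(v=40,ok=T)] out:-; bubbles=1
Tick 10: [PARSE:-, VALIDATE:-, TRANSFORM:P6(v=0,ok=F), EMIT:P5(v=0,ok=F)] out:P4(v=40); bubbles=2
Tick 11: [PARSE:-, VALIDATE:-, TRANSFORM:-, EMIT:P6(v=0,ok=F)] out:P5(v=0); bubbles=3
Tick 12: [PARSE:-, VALIDATE:-, TRANSFORM:-, EMIT:-] out:P6(v=0); bubbles=4
Total bubble-slots: 24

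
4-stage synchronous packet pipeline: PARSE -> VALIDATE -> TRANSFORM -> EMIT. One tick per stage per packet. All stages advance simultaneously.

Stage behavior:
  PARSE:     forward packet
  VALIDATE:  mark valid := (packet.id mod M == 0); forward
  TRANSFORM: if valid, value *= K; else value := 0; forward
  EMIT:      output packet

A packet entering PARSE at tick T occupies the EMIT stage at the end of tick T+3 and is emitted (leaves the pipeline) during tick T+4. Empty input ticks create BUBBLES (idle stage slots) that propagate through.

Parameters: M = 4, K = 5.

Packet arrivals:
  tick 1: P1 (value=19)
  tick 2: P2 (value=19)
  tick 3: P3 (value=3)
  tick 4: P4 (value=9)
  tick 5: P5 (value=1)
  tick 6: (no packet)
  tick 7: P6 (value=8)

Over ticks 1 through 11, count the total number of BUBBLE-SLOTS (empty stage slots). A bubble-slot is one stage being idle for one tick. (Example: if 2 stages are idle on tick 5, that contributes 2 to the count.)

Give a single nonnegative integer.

Answer: 20

Derivation:
Tick 1: [PARSE:P1(v=19,ok=F), VALIDATE:-, TRANSFORM:-, EMIT:-] out:-; bubbles=3
Tick 2: [PARSE:P2(v=19,ok=F), VALIDATE:P1(v=19,ok=F), TRANSFORM:-, EMIT:-] out:-; bubbles=2
Tick 3: [PARSE:P3(v=3,ok=F), VALIDATE:P2(v=19,ok=F), TRANSFORM:P1(v=0,ok=F), EMIT:-] out:-; bubbles=1
Tick 4: [PARSE:P4(v=9,ok=F), VALIDATE:P3(v=3,ok=F), TRANSFORM:P2(v=0,ok=F), EMIT:P1(v=0,ok=F)] out:-; bubbles=0
Tick 5: [PARSE:P5(v=1,ok=F), VALIDATE:P4(v=9,ok=T), TRANSFORM:P3(v=0,ok=F), EMIT:P2(v=0,ok=F)] out:P1(v=0); bubbles=0
Tick 6: [PARSE:-, VALIDATE:P5(v=1,ok=F), TRANSFORM:P4(v=45,ok=T), EMIT:P3(v=0,ok=F)] out:P2(v=0); bubbles=1
Tick 7: [PARSE:P6(v=8,ok=F), VALIDATE:-, TRANSFORM:P5(v=0,ok=F), EMIT:P4(v=45,ok=T)] out:P3(v=0); bubbles=1
Tick 8: [PARSE:-, VALIDATE:P6(v=8,ok=F), TRANSFORM:-, EMIT:P5(v=0,ok=F)] out:P4(v=45); bubbles=2
Tick 9: [PARSE:-, VALIDATE:-, TRANSFORM:P6(v=0,ok=F), EMIT:-] out:P5(v=0); bubbles=3
Tick 10: [PARSE:-, VALIDATE:-, TRANSFORM:-, EMIT:P6(v=0,ok=F)] out:-; bubbles=3
Tick 11: [PARSE:-, VALIDATE:-, TRANSFORM:-, EMIT:-] out:P6(v=0); bubbles=4
Total bubble-slots: 20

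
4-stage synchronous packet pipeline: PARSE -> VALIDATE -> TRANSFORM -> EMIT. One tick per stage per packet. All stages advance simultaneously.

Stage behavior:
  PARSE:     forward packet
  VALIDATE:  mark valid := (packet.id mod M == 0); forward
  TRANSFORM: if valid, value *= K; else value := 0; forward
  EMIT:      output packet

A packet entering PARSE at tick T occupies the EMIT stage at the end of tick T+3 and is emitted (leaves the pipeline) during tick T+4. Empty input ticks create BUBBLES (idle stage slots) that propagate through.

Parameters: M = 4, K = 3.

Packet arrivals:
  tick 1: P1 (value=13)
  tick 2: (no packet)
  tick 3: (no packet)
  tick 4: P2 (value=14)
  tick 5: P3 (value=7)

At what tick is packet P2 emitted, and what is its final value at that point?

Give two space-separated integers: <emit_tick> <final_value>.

Tick 1: [PARSE:P1(v=13,ok=F), VALIDATE:-, TRANSFORM:-, EMIT:-] out:-; in:P1
Tick 2: [PARSE:-, VALIDATE:P1(v=13,ok=F), TRANSFORM:-, EMIT:-] out:-; in:-
Tick 3: [PARSE:-, VALIDATE:-, TRANSFORM:P1(v=0,ok=F), EMIT:-] out:-; in:-
Tick 4: [PARSE:P2(v=14,ok=F), VALIDATE:-, TRANSFORM:-, EMIT:P1(v=0,ok=F)] out:-; in:P2
Tick 5: [PARSE:P3(v=7,ok=F), VALIDATE:P2(v=14,ok=F), TRANSFORM:-, EMIT:-] out:P1(v=0); in:P3
Tick 6: [PARSE:-, VALIDATE:P3(v=7,ok=F), TRANSFORM:P2(v=0,ok=F), EMIT:-] out:-; in:-
Tick 7: [PARSE:-, VALIDATE:-, TRANSFORM:P3(v=0,ok=F), EMIT:P2(v=0,ok=F)] out:-; in:-
Tick 8: [PARSE:-, VALIDATE:-, TRANSFORM:-, EMIT:P3(v=0,ok=F)] out:P2(v=0); in:-
Tick 9: [PARSE:-, VALIDATE:-, TRANSFORM:-, EMIT:-] out:P3(v=0); in:-
P2: arrives tick 4, valid=False (id=2, id%4=2), emit tick 8, final value 0

Answer: 8 0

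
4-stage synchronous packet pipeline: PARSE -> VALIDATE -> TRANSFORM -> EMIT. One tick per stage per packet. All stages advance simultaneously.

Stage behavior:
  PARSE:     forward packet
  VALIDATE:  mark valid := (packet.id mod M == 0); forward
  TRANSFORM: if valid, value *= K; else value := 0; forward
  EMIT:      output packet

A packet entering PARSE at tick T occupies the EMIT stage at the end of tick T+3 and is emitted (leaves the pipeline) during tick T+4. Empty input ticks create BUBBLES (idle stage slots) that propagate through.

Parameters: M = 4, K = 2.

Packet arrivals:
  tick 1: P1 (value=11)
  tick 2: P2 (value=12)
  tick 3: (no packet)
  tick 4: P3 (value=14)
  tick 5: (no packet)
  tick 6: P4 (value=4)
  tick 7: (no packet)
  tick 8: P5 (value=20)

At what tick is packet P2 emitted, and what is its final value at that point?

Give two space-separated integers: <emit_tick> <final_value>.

Tick 1: [PARSE:P1(v=11,ok=F), VALIDATE:-, TRANSFORM:-, EMIT:-] out:-; in:P1
Tick 2: [PARSE:P2(v=12,ok=F), VALIDATE:P1(v=11,ok=F), TRANSFORM:-, EMIT:-] out:-; in:P2
Tick 3: [PARSE:-, VALIDATE:P2(v=12,ok=F), TRANSFORM:P1(v=0,ok=F), EMIT:-] out:-; in:-
Tick 4: [PARSE:P3(v=14,ok=F), VALIDATE:-, TRANSFORM:P2(v=0,ok=F), EMIT:P1(v=0,ok=F)] out:-; in:P3
Tick 5: [PARSE:-, VALIDATE:P3(v=14,ok=F), TRANSFORM:-, EMIT:P2(v=0,ok=F)] out:P1(v=0); in:-
Tick 6: [PARSE:P4(v=4,ok=F), VALIDATE:-, TRANSFORM:P3(v=0,ok=F), EMIT:-] out:P2(v=0); in:P4
Tick 7: [PARSE:-, VALIDATE:P4(v=4,ok=T), TRANSFORM:-, EMIT:P3(v=0,ok=F)] out:-; in:-
Tick 8: [PARSE:P5(v=20,ok=F), VALIDATE:-, TRANSFORM:P4(v=8,ok=T), EMIT:-] out:P3(v=0); in:P5
Tick 9: [PARSE:-, VALIDATE:P5(v=20,ok=F), TRANSFORM:-, EMIT:P4(v=8,ok=T)] out:-; in:-
Tick 10: [PARSE:-, VALIDATE:-, TRANSFORM:P5(v=0,ok=F), EMIT:-] out:P4(v=8); in:-
Tick 11: [PARSE:-, VALIDATE:-, TRANSFORM:-, EMIT:P5(v=0,ok=F)] out:-; in:-
Tick 12: [PARSE:-, VALIDATE:-, TRANSFORM:-, EMIT:-] out:P5(v=0); in:-
P2: arrives tick 2, valid=False (id=2, id%4=2), emit tick 6, final value 0

Answer: 6 0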